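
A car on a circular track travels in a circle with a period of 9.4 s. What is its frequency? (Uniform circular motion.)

f = 1/T = 1/9.4 = 0.1064 Hz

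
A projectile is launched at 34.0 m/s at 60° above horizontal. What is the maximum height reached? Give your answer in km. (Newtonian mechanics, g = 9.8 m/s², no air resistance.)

H = v₀² × sin²(θ) / (2g) = 34.0² × sin(60°)² / (2 × 9.8) = 1156.0 × 0.75 / 19.6 = 44.2347 m
H = 44.2347 m / 1000.0 = 0.04423 km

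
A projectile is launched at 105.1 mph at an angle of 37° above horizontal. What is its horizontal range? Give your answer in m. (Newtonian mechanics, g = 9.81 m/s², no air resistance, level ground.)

v₀ = 105.1 mph × 0.44704 = 46.9839 m/s
R = v₀² × sin(2θ) / g = 46.9839² × sin(2 × 37°) / 9.81 = 2207.49 × 0.961262 / 9.81 = 216.3 m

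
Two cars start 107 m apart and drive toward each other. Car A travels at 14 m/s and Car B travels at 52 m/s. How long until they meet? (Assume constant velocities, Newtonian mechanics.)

Combined speed: v_combined = 14 + 52 = 66 m/s
Time to meet: t = d/v_combined = 107/66 = 1.62 s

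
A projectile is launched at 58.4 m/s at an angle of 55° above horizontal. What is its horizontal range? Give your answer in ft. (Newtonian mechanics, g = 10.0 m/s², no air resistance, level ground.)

R = v₀² × sin(2θ) / g = 58.4² × sin(2 × 55°) / 10.0 = 3410.56 × 0.939693 / 10.0 = 320.488 m
R = 320.488 m / 0.3048 = 1051 ft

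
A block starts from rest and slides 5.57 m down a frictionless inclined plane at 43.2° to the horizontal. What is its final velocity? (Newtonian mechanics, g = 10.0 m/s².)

a = g sin(θ) = 10.0 × sin(43.2°) = 6.8455 m/s²
v = √(2ad) = √(2 × 6.8455 × 5.57) = 8.73 m/s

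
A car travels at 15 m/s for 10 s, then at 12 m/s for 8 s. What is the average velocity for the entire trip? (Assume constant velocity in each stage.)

d₁ = v₁t₁ = 15 × 10 = 150 m
d₂ = v₂t₂ = 12 × 8 = 96 m
d_total = 246 m, t_total = 18 s
v_avg = d_total/t_total = 246/18 = 13.67 m/s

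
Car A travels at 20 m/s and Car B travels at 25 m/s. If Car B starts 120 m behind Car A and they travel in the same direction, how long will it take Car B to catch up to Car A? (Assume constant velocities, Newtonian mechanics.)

Relative speed: v_rel = 25 - 20 = 5 m/s
Time to catch: t = d₀/v_rel = 120/5 = 24.0 s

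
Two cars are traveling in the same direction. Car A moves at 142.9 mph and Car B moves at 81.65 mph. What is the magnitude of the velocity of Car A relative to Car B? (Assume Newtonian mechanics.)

v_rel = |v_A - v_B| = |142.9 - 81.65| = 61.25 mph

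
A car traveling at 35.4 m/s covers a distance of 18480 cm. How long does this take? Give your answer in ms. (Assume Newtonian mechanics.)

d = 18480 cm × 0.01 = 184.8 m
t = d / v = 184.8 / 35.4 = 5.22034 s
t = 5.22034 s / 0.001 = 5220 ms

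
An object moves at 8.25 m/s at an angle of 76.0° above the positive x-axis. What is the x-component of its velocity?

vₓ = v cos(θ) = 8.25 × cos(76.0°) = 2.0 m/s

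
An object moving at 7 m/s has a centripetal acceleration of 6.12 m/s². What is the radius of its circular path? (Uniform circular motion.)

r = v²/a_c = 7²/6.12 = 8.01 m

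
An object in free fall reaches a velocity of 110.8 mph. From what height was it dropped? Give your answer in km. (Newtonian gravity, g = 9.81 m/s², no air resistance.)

v = 110.8 mph × 0.44704 = 49.532 m/s
h = v² / (2g) = 49.532² / (2 × 9.81) = 125.047 m
h = 125.047 m / 1000.0 = 0.125 km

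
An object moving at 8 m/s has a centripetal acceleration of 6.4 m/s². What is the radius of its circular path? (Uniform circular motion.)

r = v²/a_c = 8²/6.4 = 10.0 m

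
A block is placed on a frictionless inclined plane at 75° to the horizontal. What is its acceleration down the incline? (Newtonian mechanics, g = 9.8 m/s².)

a = g sin(θ) = 9.8 × sin(75°) = 9.8 × 0.9659 = 9.47 m/s²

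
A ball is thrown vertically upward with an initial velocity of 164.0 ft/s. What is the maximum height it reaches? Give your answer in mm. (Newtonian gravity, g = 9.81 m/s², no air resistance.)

v₀ = 164.0 ft/s × 0.3048 = 49.9872 m/s
h_max = v₀² / (2g) = 49.9872² / (2 × 9.81) = 2498.72 / 19.62 = 127.356 m
h_max = 127.356 m / 0.001 = 127400 mm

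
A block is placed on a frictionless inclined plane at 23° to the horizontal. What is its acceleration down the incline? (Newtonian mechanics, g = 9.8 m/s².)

a = g sin(θ) = 9.8 × sin(23°) = 9.8 × 0.3907 = 3.83 m/s²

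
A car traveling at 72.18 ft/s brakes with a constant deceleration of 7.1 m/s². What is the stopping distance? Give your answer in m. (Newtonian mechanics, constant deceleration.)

v₀ = 72.18 ft/s × 0.3048 = 22.0005 m/s
d = v₀² / (2a) = 22.0005² / (2 × 7.1) = 484.022 / 14.2 = 34.09 m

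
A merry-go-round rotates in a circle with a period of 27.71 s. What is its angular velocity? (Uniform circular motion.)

ω = 2π/T = 2π/27.71 = 0.2267 rad/s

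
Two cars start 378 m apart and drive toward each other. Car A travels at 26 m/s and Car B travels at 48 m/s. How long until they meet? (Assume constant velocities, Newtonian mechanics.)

Combined speed: v_combined = 26 + 48 = 74 m/s
Time to meet: t = d/v_combined = 378/74 = 5.11 s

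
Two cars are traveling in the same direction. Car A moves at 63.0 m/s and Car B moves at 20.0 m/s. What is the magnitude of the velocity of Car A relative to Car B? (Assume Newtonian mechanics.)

v_rel = |v_A - v_B| = |63.0 - 20.0| = 43.0 m/s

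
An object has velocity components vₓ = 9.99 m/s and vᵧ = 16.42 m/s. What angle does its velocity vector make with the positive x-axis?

θ = arctan(vᵧ/vₓ) = arctan(16.42/9.99) = 58.68°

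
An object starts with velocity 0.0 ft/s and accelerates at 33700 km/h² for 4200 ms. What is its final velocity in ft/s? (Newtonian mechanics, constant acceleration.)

v₀ = 0.0 ft/s × 0.3048 = 0.0 m/s
a = 33700 km/h² × 7.716049382716049e-05 = 2.60031 m/s²
t = 4200 ms × 0.001 = 4.2 s
v = v₀ + a × t = 0.0 + 2.60031 × 4.2 = 10.9213 m/s
v = 10.9213 m/s / 0.3048 = 35.83 ft/s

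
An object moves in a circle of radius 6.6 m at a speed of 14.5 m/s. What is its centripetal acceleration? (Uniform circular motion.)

a_c = v²/r = 14.5²/6.6 = 210.25/6.6 = 31.86 m/s²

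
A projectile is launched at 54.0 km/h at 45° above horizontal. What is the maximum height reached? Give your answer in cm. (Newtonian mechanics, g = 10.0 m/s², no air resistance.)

v₀ = 54.0 km/h × 0.2777777777777778 = 15.0 m/s
H = v₀² × sin²(θ) / (2g) = 15.0² × sin(45°)² / (2 × 10.0) = 225.0 × 0.5 / 20.0 = 5.625 m
H = 5.625 m / 0.01 = 562.5 cm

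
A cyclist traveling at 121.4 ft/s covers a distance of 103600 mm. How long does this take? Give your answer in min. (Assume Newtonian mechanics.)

d = 103600 mm × 0.001 = 103.6 m
v = 121.4 ft/s × 0.3048 = 37.0027 m/s
t = d / v = 103.6 / 37.0027 = 2.7998 s
t = 2.7998 s / 60.0 = 0.04666 min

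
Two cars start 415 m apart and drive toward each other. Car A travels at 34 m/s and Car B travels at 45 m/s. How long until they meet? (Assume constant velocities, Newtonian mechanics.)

Combined speed: v_combined = 34 + 45 = 79 m/s
Time to meet: t = d/v_combined = 415/79 = 5.25 s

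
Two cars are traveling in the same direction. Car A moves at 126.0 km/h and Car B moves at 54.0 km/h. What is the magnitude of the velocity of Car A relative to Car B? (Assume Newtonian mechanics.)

v_rel = |v_A - v_B| = |126.0 - 54.0| = 72.0 km/h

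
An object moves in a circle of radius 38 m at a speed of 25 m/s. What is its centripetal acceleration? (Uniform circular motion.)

a_c = v²/r = 25²/38 = 625/38 = 16.45 m/s²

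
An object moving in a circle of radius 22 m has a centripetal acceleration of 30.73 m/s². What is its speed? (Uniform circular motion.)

v = √(a_c × r) = √(30.73 × 22) = 26.0 m/s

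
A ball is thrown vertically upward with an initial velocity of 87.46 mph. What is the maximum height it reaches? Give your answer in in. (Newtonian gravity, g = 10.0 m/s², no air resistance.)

v₀ = 87.46 mph × 0.44704 = 39.0981 m/s
h_max = v₀² / (2g) = 39.0981² / (2 × 10.0) = 1528.66 / 20.0 = 76.433 m
h_max = 76.433 m / 0.0254 = 3009 in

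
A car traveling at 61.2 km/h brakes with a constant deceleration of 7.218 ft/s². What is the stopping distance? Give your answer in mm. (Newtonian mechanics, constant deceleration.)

v₀ = 61.2 km/h × 0.2777777777777778 = 17.0 m/s
a = 7.218 ft/s² × 0.3048 = 2.20005 m/s²
d = v₀² / (2a) = 17.0² / (2 × 2.20005) = 289.0 / 4.4001 = 65.6803 m
d = 65.6803 m / 0.001 = 65680 mm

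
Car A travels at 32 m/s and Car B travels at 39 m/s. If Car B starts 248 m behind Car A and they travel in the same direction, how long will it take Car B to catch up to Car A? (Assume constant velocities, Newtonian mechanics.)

Relative speed: v_rel = 39 - 32 = 7 m/s
Time to catch: t = d₀/v_rel = 248/7 = 35.43 s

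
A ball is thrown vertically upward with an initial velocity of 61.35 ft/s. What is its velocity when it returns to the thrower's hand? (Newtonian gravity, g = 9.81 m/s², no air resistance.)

By conservation of energy (no air resistance), the ball returns to the throw height with the same speed as launch, but directed downward.
|v_ground| = v₀ = 61.35 ft/s
v_ground = 61.35 ft/s (downward)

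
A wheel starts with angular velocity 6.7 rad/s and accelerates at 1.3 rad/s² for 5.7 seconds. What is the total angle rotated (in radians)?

θ = ω₀t + ½αt² = 6.7×5.7 + ½×1.3×5.7² = 59.31 rad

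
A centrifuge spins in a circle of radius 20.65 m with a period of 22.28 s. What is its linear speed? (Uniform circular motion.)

v = 2πr/T = 2π×20.65/22.28 = 5.82 m/s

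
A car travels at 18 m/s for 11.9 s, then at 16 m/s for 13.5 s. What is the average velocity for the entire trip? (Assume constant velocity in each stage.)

d₁ = v₁t₁ = 18 × 11.9 = 214.2 m
d₂ = v₂t₂ = 16 × 13.5 = 216.0 m
d_total = 430.2 m, t_total = 25.4 s
v_avg = d_total/t_total = 430.2/25.4 = 16.94 m/s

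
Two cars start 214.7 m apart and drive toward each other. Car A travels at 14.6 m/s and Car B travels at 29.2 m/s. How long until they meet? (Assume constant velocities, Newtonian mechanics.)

Combined speed: v_combined = 14.6 + 29.2 = 43.8 m/s
Time to meet: t = d/v_combined = 214.7/43.8 = 4.9 s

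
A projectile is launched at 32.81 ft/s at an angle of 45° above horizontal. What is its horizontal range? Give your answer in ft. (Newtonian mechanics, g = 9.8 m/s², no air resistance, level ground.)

v₀ = 32.81 ft/s × 0.3048 = 10.0005 m/s
R = v₀² × sin(2θ) / g = 10.0005² × sin(2 × 45°) / 9.8 = 100.01 × 1.0 / 9.8 = 10.2051 m
R = 10.2051 m / 0.3048 = 33.48 ft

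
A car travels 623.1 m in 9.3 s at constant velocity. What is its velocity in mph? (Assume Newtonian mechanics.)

v = d / t = 623.1 / 9.3 = 67.0 m/s
v = 67.0 m/s / 0.44704 = 149.9 mph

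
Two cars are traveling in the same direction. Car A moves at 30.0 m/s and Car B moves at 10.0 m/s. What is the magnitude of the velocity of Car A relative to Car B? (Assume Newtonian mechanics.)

v_rel = |v_A - v_B| = |30.0 - 10.0| = 20.0 m/s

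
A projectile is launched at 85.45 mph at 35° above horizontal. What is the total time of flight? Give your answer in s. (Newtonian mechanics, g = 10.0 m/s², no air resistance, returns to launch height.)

v₀ = 85.45 mph × 0.44704 = 38.1996 m/s
T = 2 × v₀ × sin(θ) / g = 2 × 38.1996 × sin(35°) / 10.0 = 2 × 38.1996 × 0.573576 / 10.0 = 4.382 s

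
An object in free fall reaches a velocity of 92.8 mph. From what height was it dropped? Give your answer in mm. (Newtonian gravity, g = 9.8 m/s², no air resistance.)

v = 92.8 mph × 0.44704 = 41.4853 m/s
h = v² / (2g) = 41.4853² / (2 × 9.8) = 87.8077 m
h = 87.8077 m / 0.001 = 87810 mm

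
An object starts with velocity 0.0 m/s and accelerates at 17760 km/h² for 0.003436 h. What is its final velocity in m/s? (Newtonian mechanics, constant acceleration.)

a = 17760 km/h² × 7.716049382716049e-05 = 1.37037 m/s²
t = 0.003436 h × 3600.0 = 12.3696 s
v = v₀ + a × t = 0.0 + 1.37037 × 12.3696 = 16.95 m/s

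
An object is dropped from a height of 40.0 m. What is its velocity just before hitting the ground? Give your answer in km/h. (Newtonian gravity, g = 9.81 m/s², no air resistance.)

v = √(2gh) = √(2 × 9.81 × 40.0) = 28.0143 m/s
v = 28.0143 m/s / 0.2777777777777778 = 100.9 km/h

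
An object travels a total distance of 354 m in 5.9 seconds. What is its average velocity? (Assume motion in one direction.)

v_avg = Δd / Δt = 354 / 5.9 = 60.0 m/s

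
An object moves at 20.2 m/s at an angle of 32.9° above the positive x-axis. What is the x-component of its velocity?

vₓ = v cos(θ) = 20.2 × cos(32.9°) = 16.96 m/s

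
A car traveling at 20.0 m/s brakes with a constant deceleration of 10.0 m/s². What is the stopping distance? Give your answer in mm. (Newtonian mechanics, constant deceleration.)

d = v₀² / (2a) = 20.0² / (2 × 10.0) = 400.0 / 20.0 = 20.0 m
d = 20.0 m / 0.001 = 20000 mm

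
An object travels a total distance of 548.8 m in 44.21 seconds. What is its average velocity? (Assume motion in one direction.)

v_avg = Δd / Δt = 548.8 / 44.21 = 12.41 m/s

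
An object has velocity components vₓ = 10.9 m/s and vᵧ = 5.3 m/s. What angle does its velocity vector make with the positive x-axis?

θ = arctan(vᵧ/vₓ) = arctan(5.3/10.9) = 25.93°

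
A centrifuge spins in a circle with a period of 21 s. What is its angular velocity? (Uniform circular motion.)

ω = 2π/T = 2π/21 = 0.2992 rad/s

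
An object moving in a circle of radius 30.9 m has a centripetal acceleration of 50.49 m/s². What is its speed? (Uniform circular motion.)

v = √(a_c × r) = √(50.49 × 30.9) = 39.5 m/s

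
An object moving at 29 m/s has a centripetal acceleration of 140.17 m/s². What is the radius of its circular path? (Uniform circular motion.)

r = v²/a_c = 29²/140.17 = 6.0 m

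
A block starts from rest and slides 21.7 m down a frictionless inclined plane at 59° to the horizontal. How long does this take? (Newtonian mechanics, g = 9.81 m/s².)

a = g sin(θ) = 9.81 × sin(59°) = 8.4088 m/s²
t = √(2d/a) = √(2 × 21.7 / 8.4088) = 2.27 s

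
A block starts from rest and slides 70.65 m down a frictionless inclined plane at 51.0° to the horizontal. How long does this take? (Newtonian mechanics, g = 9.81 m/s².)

a = g sin(θ) = 9.81 × sin(51.0°) = 7.6238 m/s²
t = √(2d/a) = √(2 × 70.65 / 7.6238) = 4.31 s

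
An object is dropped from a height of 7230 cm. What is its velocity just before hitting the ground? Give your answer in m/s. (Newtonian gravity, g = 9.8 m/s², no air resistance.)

h = 7230 cm × 0.01 = 72.3 m
v = √(2gh) = √(2 × 9.8 × 72.3) = 37.64 m/s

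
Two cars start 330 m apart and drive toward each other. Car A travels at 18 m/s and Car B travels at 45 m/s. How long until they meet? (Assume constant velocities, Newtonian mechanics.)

Combined speed: v_combined = 18 + 45 = 63 m/s
Time to meet: t = d/v_combined = 330/63 = 5.24 s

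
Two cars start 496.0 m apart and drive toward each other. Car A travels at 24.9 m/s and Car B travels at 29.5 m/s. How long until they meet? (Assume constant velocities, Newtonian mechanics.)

Combined speed: v_combined = 24.9 + 29.5 = 54.4 m/s
Time to meet: t = d/v_combined = 496.0/54.4 = 9.12 s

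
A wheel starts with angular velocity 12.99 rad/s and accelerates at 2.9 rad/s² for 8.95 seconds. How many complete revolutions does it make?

θ = ω₀t + ½αt² = 12.99×8.95 + ½×2.9×8.95² = 232.409125 rad
Total revolutions = θ/(2π) = 232.409125/(2π) = 36.99
Complete revolutions = ⌊36.99⌋ = 36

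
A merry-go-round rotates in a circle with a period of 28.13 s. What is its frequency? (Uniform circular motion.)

f = 1/T = 1/28.13 = 0.0355 Hz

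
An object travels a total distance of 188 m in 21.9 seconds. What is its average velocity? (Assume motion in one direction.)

v_avg = Δd / Δt = 188 / 21.9 = 8.58 m/s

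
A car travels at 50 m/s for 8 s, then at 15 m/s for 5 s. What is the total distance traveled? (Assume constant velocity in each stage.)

d₁ = v₁t₁ = 50 × 8 = 400 m
d₂ = v₂t₂ = 15 × 5 = 75 m
d_total = 400 + 75 = 475 m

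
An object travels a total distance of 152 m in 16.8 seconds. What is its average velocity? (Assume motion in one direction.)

v_avg = Δd / Δt = 152 / 16.8 = 9.05 m/s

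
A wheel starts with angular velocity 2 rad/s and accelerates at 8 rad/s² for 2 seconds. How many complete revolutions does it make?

θ = ω₀t + ½αt² = 2×2 + ½×8×2² = 20.0 rad
Total revolutions = θ/(2π) = 20.0/(2π) = 3.18
Complete revolutions = ⌊3.18⌋ = 3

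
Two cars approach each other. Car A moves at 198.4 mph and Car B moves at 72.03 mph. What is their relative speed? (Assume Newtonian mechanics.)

v_rel = v_A + v_B = 198.4 + 72.03 = 270.43 mph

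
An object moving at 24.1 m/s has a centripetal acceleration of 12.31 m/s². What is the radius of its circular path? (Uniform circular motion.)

r = v²/a_c = 24.1²/12.31 = 47.18 m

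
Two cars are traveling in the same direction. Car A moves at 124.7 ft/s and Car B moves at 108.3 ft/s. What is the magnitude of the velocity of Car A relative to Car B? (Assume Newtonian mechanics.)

v_rel = |v_A - v_B| = |124.7 - 108.3| = 16.4 ft/s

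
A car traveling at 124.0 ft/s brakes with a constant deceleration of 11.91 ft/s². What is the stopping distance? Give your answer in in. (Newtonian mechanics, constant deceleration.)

v₀ = 124.0 ft/s × 0.3048 = 37.7952 m/s
a = 11.91 ft/s² × 0.3048 = 3.63017 m/s²
d = v₀² / (2a) = 37.7952² / (2 × 3.63017) = 1428.48 / 7.26034 = 196.751 m
d = 196.751 m / 0.0254 = 7746 in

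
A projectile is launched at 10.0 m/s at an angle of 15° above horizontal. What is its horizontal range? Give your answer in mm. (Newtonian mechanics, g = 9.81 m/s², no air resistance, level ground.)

R = v₀² × sin(2θ) / g = 10.0² × sin(2 × 15°) / 9.81 = 100.0 × 0.5 / 9.81 = 5.09684 m
R = 5.09684 m / 0.001 = 5097 mm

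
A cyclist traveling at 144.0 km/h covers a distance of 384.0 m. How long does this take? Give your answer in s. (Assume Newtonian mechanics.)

v = 144.0 km/h × 0.2777777777777778 = 40.0 m/s
t = d / v = 384.0 / 40.0 = 9.6 s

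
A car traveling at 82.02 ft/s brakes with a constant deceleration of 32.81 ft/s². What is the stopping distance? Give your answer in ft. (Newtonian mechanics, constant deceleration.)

v₀ = 82.02 ft/s × 0.3048 = 24.9997 m/s
a = 32.81 ft/s² × 0.3048 = 10.0005 m/s²
d = v₀² / (2a) = 24.9997² / (2 × 10.0005) = 624.985 / 20.001 = 31.2477 m
d = 31.2477 m / 0.3048 = 102.5 ft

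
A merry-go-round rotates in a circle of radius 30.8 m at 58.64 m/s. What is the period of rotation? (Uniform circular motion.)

T = 2πr/v = 2π×30.8/58.64 = 3.3 s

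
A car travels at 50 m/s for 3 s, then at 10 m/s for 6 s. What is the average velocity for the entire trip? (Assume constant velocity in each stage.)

d₁ = v₁t₁ = 50 × 3 = 150 m
d₂ = v₂t₂ = 10 × 6 = 60 m
d_total = 210 m, t_total = 9 s
v_avg = d_total/t_total = 210/9 = 23.33 m/s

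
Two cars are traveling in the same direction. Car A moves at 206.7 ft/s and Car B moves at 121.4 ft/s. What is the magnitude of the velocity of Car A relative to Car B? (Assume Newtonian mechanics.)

v_rel = |v_A - v_B| = |206.7 - 121.4| = 85.3 ft/s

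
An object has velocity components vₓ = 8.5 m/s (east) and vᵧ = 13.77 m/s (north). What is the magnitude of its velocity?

|v| = √(vₓ² + vᵧ²) = √(8.5² + 13.77²) = √(261.8629) = 16.18 m/s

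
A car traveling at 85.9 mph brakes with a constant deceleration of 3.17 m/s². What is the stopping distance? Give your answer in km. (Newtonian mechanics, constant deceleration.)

v₀ = 85.9 mph × 0.44704 = 38.4007 m/s
d = v₀² / (2a) = 38.4007² / (2 × 3.17) = 1474.61 / 6.34 = 232.588 m
d = 232.588 m / 1000.0 = 0.2326 km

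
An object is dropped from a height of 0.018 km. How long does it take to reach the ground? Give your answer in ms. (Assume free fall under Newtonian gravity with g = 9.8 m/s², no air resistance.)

h = 0.018 km × 1000.0 = 18.0 m
t = √(2h/g) = √(2 × 18.0 / 9.8) = 1.91663 s
t = 1.91663 s / 0.001 = 1917 ms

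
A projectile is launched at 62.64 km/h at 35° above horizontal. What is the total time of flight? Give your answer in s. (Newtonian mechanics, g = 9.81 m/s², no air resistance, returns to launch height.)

v₀ = 62.64 km/h × 0.2777777777777778 = 17.4 m/s
T = 2 × v₀ × sin(θ) / g = 2 × 17.4 × sin(35°) / 9.81 = 2 × 17.4 × 0.573576 / 9.81 = 2.035 s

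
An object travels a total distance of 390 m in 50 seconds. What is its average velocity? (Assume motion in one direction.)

v_avg = Δd / Δt = 390 / 50 = 7.8 m/s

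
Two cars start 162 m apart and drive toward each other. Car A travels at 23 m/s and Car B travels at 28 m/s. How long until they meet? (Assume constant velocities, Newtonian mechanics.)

Combined speed: v_combined = 23 + 28 = 51 m/s
Time to meet: t = d/v_combined = 162/51 = 3.18 s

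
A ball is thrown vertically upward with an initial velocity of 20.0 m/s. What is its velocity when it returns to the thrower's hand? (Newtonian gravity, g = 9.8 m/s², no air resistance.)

By conservation of energy (no air resistance), the ball returns to the throw height with the same speed as launch, but directed downward.
|v_ground| = v₀ = 20.0 m/s
v_ground = 20.0 m/s (downward)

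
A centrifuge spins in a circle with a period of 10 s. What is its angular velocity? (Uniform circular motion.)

ω = 2π/T = 2π/10 = 0.6283 rad/s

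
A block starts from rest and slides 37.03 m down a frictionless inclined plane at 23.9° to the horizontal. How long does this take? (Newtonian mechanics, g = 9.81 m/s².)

a = g sin(θ) = 9.81 × sin(23.9°) = 3.9744 m/s²
t = √(2d/a) = √(2 × 37.03 / 3.9744) = 4.32 s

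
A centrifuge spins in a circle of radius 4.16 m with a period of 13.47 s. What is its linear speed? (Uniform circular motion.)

v = 2πr/T = 2π×4.16/13.47 = 1.94 m/s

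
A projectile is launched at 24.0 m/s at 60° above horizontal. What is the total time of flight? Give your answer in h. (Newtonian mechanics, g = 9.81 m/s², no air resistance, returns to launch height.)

T = 2 × v₀ × sin(θ) / g = 2 × 24.0 × sin(60°) / 9.81 = 2 × 24.0 × 0.866025 / 9.81 = 4.23743 s
T = 4.23743 s / 3600.0 = 0.001177 h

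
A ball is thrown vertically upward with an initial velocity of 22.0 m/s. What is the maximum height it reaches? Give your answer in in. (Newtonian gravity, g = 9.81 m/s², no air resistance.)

h_max = v₀² / (2g) = 22.0² / (2 × 9.81) = 484.0 / 19.62 = 24.6687 m
h_max = 24.6687 m / 0.0254 = 971.2 in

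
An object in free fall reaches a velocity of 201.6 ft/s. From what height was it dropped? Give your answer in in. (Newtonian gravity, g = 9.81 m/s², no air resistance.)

v = 201.6 ft/s × 0.3048 = 61.4477 m/s
h = v² / (2g) = 61.4477² / (2 × 9.81) = 192.447 m
h = 192.447 m / 0.0254 = 7577 in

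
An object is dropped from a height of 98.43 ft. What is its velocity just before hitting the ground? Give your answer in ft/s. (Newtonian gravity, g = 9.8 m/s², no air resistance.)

h = 98.43 ft × 0.3048 = 30.0015 m
v = √(2gh) = √(2 × 9.8 × 30.0015) = 24.2493 m/s
v = 24.2493 m/s / 0.3048 = 79.56 ft/s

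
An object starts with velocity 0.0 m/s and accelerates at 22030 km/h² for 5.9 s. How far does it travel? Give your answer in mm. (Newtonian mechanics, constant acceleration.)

a = 22030 km/h² × 7.716049382716049e-05 = 1.69985 m/s²
d = v₀ × t + ½ × a × t² = 0.0 × 5.9 + 0.5 × 1.69985 × 5.9² = 29.5859 m
d = 29.5859 m / 0.001 = 29590 mm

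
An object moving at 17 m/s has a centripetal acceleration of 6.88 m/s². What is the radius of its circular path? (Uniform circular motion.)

r = v²/a_c = 17²/6.88 = 42.01 m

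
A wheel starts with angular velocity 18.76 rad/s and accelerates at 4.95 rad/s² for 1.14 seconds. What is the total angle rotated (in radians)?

θ = ω₀t + ½αt² = 18.76×1.14 + ½×4.95×1.14² = 24.6 rad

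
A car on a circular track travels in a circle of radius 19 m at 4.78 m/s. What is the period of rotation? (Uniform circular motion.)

T = 2πr/v = 2π×19/4.78 = 24.98 s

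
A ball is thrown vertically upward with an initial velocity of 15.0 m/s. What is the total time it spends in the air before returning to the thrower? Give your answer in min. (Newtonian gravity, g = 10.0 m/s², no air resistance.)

t_total = 2 × v₀ / g = 2 × 15.0 / 10.0 = 3.0 s
t_total = 3.0 s / 60.0 = 0.05 min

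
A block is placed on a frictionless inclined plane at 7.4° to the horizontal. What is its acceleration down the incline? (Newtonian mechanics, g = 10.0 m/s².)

a = g sin(θ) = 10.0 × sin(7.4°) = 10.0 × 0.1288 = 1.29 m/s²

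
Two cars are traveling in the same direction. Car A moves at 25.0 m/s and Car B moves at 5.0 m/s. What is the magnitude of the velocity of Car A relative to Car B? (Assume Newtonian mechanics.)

v_rel = |v_A - v_B| = |25.0 - 5.0| = 20.0 m/s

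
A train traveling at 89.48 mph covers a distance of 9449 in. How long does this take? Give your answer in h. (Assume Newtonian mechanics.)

d = 9449 in × 0.0254 = 240.005 m
v = 89.48 mph × 0.44704 = 40.0011 m/s
t = d / v = 240.005 / 40.0011 = 5.99996 s
t = 5.99996 s / 3600.0 = 0.001667 h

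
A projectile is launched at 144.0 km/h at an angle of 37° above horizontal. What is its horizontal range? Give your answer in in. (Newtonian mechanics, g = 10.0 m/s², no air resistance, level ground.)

v₀ = 144.0 km/h × 0.2777777777777778 = 40.0 m/s
R = v₀² × sin(2θ) / g = 40.0² × sin(2 × 37°) / 10.0 = 1600.0 × 0.961262 / 10.0 = 153.802 m
R = 153.802 m / 0.0254 = 6055 in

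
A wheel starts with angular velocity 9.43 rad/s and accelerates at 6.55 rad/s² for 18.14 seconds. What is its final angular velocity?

ω = ω₀ + αt = 9.43 + 6.55 × 18.14 = 128.25 rad/s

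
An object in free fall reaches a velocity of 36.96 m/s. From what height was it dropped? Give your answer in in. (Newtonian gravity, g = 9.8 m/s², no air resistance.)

h = v² / (2g) = 36.96² / (2 × 9.8) = 69.696 m
h = 69.696 m / 0.0254 = 2744 in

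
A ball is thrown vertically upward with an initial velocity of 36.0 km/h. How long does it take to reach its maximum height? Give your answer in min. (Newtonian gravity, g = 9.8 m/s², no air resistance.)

v₀ = 36.0 km/h × 0.2777777777777778 = 10.0 m/s
t_up = v₀ / g = 10.0 / 9.8 = 1.02041 s
t_up = 1.02041 s / 60.0 = 0.01701 min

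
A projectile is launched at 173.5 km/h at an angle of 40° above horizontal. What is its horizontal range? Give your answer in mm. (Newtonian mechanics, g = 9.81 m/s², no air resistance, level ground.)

v₀ = 173.5 km/h × 0.2777777777777778 = 48.1944 m/s
R = v₀² × sin(2θ) / g = 48.1944² × sin(2 × 40°) / 9.81 = 2322.7 × 0.984808 / 9.81 = 233.172 m
R = 233.172 m / 0.001 = 233200 mm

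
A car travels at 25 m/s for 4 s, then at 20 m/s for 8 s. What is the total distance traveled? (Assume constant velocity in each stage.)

d₁ = v₁t₁ = 25 × 4 = 100 m
d₂ = v₂t₂ = 20 × 8 = 160 m
d_total = 100 + 160 = 260 m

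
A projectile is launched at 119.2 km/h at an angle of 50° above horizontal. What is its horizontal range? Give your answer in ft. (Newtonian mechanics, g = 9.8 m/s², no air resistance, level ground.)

v₀ = 119.2 km/h × 0.2777777777777778 = 33.1111 m/s
R = v₀² × sin(2θ) / g = 33.1111² × sin(2 × 50°) / 9.8 = 1096.34 × 0.984808 / 9.8 = 110.172 m
R = 110.172 m / 0.3048 = 361.5 ft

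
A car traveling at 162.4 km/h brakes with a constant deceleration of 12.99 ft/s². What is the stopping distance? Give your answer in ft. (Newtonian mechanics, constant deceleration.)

v₀ = 162.4 km/h × 0.2777777777777778 = 45.1111 m/s
a = 12.99 ft/s² × 0.3048 = 3.95935 m/s²
d = v₀² / (2a) = 45.1111² / (2 × 3.95935) = 2035.01 / 7.9187 = 256.988 m
d = 256.988 m / 0.3048 = 843.1 ft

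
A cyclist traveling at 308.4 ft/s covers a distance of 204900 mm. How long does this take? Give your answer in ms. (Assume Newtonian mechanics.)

d = 204900 mm × 0.001 = 204.9 m
v = 308.4 ft/s × 0.3048 = 94.0003 m/s
t = d / v = 204.9 / 94.0003 = 2.17978 s
t = 2.17978 s / 0.001 = 2180 ms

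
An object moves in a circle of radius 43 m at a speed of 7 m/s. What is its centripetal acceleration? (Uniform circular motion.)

a_c = v²/r = 7²/43 = 49/43 = 1.14 m/s²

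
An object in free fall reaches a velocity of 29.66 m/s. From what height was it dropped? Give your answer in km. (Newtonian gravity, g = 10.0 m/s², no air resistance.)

h = v² / (2g) = 29.66² / (2 × 10.0) = 43.9858 m
h = 43.9858 m / 1000.0 = 0.04399 km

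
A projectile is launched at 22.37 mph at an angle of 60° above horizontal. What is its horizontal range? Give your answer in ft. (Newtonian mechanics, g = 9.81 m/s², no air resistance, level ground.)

v₀ = 22.37 mph × 0.44704 = 10.0003 m/s
R = v₀² × sin(2θ) / g = 10.0003² × sin(2 × 60°) / 9.81 = 100.006 × 0.866025 / 9.81 = 8.82851 m
R = 8.82851 m / 0.3048 = 28.96 ft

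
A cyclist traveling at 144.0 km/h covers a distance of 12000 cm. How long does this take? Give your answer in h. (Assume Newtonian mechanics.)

d = 12000 cm × 0.01 = 120.0 m
v = 144.0 km/h × 0.2777777777777778 = 40.0 m/s
t = d / v = 120.0 / 40.0 = 3.0 s
t = 3.0 s / 3600.0 = 0.0008333 h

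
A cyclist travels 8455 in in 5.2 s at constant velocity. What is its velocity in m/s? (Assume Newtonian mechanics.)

d = 8455 in × 0.0254 = 214.757 m
v = d / t = 214.757 / 5.2 = 41.3 m/s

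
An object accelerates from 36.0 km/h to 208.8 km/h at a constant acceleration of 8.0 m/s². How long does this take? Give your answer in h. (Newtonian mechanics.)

v₀ = 36.0 km/h × 0.2777777777777778 = 10.0 m/s
v = 208.8 km/h × 0.2777777777777778 = 58.0 m/s
t = (v - v₀) / a = (58.0 - 10.0) / 8.0 = 6.0 s
t = 6.0 s / 3600.0 = 0.001667 h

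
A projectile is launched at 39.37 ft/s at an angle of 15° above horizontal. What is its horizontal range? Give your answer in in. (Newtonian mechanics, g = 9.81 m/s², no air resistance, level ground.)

v₀ = 39.37 ft/s × 0.3048 = 12.0 m/s
R = v₀² × sin(2θ) / g = 12.0² × sin(2 × 15°) / 9.81 = 144.0 × 0.5 / 9.81 = 7.33945 m
R = 7.33945 m / 0.0254 = 289.0 in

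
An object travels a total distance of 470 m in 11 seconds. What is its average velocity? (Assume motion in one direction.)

v_avg = Δd / Δt = 470 / 11 = 42.73 m/s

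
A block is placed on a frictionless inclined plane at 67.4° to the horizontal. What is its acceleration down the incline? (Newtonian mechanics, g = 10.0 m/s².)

a = g sin(θ) = 10.0 × sin(67.4°) = 10.0 × 0.9232 = 9.23 m/s²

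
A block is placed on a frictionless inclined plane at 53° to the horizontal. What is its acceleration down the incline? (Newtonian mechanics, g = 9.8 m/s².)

a = g sin(θ) = 9.8 × sin(53°) = 9.8 × 0.7986 = 7.83 m/s²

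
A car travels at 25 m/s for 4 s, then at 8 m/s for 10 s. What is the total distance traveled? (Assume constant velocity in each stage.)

d₁ = v₁t₁ = 25 × 4 = 100 m
d₂ = v₂t₂ = 8 × 10 = 80 m
d_total = 100 + 80 = 180 m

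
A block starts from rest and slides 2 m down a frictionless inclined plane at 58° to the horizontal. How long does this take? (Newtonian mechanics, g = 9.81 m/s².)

a = g sin(θ) = 9.81 × sin(58°) = 8.3194 m/s²
t = √(2d/a) = √(2 × 2 / 8.3194) = 0.69 s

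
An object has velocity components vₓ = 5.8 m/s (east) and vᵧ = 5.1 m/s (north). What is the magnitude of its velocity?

|v| = √(vₓ² + vᵧ²) = √(5.8² + 5.1²) = √(59.65) = 7.72 m/s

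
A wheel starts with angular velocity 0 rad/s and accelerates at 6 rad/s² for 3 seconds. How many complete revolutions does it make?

θ = ω₀t + ½αt² = 0×3 + ½×6×3² = 27.0 rad
Total revolutions = θ/(2π) = 27.0/(2π) = 4.3
Complete revolutions = ⌊4.3⌋ = 4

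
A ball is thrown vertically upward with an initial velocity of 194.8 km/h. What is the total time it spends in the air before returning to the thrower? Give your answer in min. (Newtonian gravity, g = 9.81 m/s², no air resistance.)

v₀ = 194.8 km/h × 0.2777777777777778 = 54.1111 m/s
t_total = 2 × v₀ / g = 2 × 54.1111 / 9.81 = 11.0318 s
t_total = 11.0318 s / 60.0 = 0.1839 min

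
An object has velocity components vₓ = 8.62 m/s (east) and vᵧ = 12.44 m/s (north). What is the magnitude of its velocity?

|v| = √(vₓ² + vᵧ²) = √(8.62² + 12.44²) = √(229.058) = 15.13 m/s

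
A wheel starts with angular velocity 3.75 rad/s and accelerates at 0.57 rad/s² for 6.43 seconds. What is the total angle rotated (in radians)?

θ = ω₀t + ½αt² = 3.75×6.43 + ½×0.57×6.43² = 35.9 rad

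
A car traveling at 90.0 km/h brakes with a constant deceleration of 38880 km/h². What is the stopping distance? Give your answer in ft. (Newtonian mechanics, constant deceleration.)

v₀ = 90.0 km/h × 0.2777777777777778 = 25.0 m/s
a = 38880 km/h² × 7.716049382716049e-05 = 3.0 m/s²
d = v₀² / (2a) = 25.0² / (2 × 3.0) = 625.0 / 6.0 = 104.167 m
d = 104.167 m / 0.3048 = 341.8 ft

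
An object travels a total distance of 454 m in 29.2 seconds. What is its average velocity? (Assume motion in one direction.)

v_avg = Δd / Δt = 454 / 29.2 = 15.55 m/s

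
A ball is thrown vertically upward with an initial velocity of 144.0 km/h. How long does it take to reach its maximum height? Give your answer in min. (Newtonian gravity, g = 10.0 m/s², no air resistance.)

v₀ = 144.0 km/h × 0.2777777777777778 = 40.0 m/s
t_up = v₀ / g = 40.0 / 10.0 = 4.0 s
t_up = 4.0 s / 60.0 = 0.06667 min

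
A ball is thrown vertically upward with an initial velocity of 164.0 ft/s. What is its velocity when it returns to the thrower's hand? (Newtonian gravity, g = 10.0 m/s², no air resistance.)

By conservation of energy (no air resistance), the ball returns to the throw height with the same speed as launch, but directed downward.
|v_ground| = v₀ = 164.0 ft/s
v_ground = 164.0 ft/s (downward)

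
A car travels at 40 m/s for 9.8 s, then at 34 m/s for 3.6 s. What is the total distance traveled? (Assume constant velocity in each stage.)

d₁ = v₁t₁ = 40 × 9.8 = 392.0 m
d₂ = v₂t₂ = 34 × 3.6 = 122.4 m
d_total = 392.0 + 122.4 = 514.4 m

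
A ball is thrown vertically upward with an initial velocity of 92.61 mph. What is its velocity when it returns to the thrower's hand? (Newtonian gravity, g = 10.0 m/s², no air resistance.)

By conservation of energy (no air resistance), the ball returns to the throw height with the same speed as launch, but directed downward.
|v_ground| = v₀ = 92.61 mph
v_ground = 92.61 mph (downward)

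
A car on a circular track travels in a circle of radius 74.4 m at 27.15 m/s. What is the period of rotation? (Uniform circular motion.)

T = 2πr/v = 2π×74.4/27.15 = 17.22 s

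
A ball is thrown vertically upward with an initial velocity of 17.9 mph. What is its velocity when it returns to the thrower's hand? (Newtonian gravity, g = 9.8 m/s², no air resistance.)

By conservation of energy (no air resistance), the ball returns to the throw height with the same speed as launch, but directed downward.
|v_ground| = v₀ = 17.9 mph
v_ground = 17.9 mph (downward)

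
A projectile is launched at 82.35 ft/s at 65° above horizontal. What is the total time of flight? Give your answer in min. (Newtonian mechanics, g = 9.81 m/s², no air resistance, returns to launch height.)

v₀ = 82.35 ft/s × 0.3048 = 25.1003 m/s
T = 2 × v₀ × sin(θ) / g = 2 × 25.1003 × sin(65°) / 9.81 = 2 × 25.1003 × 0.906308 / 9.81 = 4.63784 s
T = 4.63784 s / 60.0 = 0.0773 min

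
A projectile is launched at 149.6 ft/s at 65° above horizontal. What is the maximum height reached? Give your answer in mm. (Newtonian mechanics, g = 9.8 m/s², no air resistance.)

v₀ = 149.6 ft/s × 0.3048 = 45.5981 m/s
H = v₀² × sin²(θ) / (2g) = 45.5981² × sin(65°)² / (2 × 9.8) = 2079.19 × 0.821394 / 19.6 = 87.1344 m
H = 87.1344 m / 0.001 = 87130 mm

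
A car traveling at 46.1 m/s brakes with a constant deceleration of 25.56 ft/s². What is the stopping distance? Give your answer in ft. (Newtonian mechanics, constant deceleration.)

a = 25.56 ft/s² × 0.3048 = 7.79069 m/s²
d = v₀² / (2a) = 46.1² / (2 × 7.79069) = 2125.21 / 15.5814 = 136.394 m
d = 136.394 m / 0.3048 = 447.5 ft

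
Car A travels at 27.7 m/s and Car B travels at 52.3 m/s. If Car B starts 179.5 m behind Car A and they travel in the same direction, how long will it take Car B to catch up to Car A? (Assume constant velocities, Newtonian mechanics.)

Relative speed: v_rel = 52.3 - 27.7 = 24.6 m/s
Time to catch: t = d₀/v_rel = 179.5/24.6 = 7.3 s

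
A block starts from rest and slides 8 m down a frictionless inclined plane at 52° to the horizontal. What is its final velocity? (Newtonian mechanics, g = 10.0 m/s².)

a = g sin(θ) = 10.0 × sin(52°) = 7.8801 m/s²
v = √(2ad) = √(2 × 7.8801 × 8) = 11.23 m/s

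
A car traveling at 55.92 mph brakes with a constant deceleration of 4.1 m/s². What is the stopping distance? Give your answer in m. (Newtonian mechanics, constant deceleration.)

v₀ = 55.92 mph × 0.44704 = 24.9985 m/s
d = v₀² / (2a) = 24.9985² / (2 × 4.1) = 624.925 / 8.2 = 76.21 m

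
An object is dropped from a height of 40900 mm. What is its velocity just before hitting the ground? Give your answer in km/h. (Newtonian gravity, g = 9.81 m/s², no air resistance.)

h = 40900 mm × 0.001 = 40.9 m
v = √(2gh) = √(2 × 9.81 × 40.9) = 28.3277 m/s
v = 28.3277 m/s / 0.2777777777777778 = 102.0 km/h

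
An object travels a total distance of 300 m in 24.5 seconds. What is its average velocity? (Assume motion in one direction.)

v_avg = Δd / Δt = 300 / 24.5 = 12.24 m/s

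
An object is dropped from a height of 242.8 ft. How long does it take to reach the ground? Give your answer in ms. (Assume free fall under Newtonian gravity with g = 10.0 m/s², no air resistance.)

h = 242.8 ft × 0.3048 = 74.0054 m
t = √(2h/g) = √(2 × 74.0054 / 10.0) = 3.84722 s
t = 3.84722 s / 0.001 = 3847 ms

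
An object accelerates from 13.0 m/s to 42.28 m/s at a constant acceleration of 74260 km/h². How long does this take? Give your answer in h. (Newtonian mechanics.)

a = 74260 km/h² × 7.716049382716049e-05 = 5.72994 m/s²
t = (v - v₀) / a = (42.28 - 13.0) / 5.72994 = 5.11 s
t = 5.11 s / 3600.0 = 0.001419 h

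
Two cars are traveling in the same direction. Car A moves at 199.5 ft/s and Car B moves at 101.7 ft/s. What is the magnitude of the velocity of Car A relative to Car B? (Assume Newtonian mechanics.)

v_rel = |v_A - v_B| = |199.5 - 101.7| = 97.8 ft/s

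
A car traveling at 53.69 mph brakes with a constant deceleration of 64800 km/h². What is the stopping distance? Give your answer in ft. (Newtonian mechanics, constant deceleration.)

v₀ = 53.69 mph × 0.44704 = 24.0016 m/s
a = 64800 km/h² × 7.716049382716049e-05 = 5.0 m/s²
d = v₀² / (2a) = 24.0016² / (2 × 5.0) = 576.077 / 10.0 = 57.6077 m
d = 57.6077 m / 0.3048 = 189.0 ft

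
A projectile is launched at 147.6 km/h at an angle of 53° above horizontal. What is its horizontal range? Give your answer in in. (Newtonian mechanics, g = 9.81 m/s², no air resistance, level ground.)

v₀ = 147.6 km/h × 0.2777777777777778 = 41.0 m/s
R = v₀² × sin(2θ) / g = 41.0² × sin(2 × 53°) / 9.81 = 1681.0 × 0.961262 / 9.81 = 164.718 m
R = 164.718 m / 0.0254 = 6485 in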